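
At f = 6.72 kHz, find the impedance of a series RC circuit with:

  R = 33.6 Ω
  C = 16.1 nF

Step 1 — Angular frequency: ω = 2π·f = 2π·6720 = 4.222e+04 rad/s.
Step 2 — Component impedances:
  R: Z = R = 33.6 Ω
  C: Z = 1/(jωC) = -j/(ω·C) = 0 - j1471 Ω
Step 3 — Series combination: Z_total = R + C = 33.6 - j1471 Ω = 1471∠-88.7° Ω.

Z = 33.6 - j1471 Ω = 1471∠-88.7° Ω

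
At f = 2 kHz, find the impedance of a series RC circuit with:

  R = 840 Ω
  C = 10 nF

Step 1 — Angular frequency: ω = 2π·f = 2π·2000 = 1.257e+04 rad/s.
Step 2 — Component impedances:
  R: Z = R = 840 Ω
  C: Z = 1/(jωC) = -j/(ω·C) = 0 - j7958 Ω
Step 3 — Series combination: Z_total = R + C = 840 - j7958 Ω = 8002∠-84.0° Ω.

Z = 840 - j7958 Ω = 8002∠-84.0° Ω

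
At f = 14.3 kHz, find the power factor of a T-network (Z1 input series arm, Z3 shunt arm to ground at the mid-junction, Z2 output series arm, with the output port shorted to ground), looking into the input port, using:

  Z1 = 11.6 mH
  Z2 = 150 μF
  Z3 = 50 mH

Step 1 — Angular frequency: ω = 2π·f = 2π·1.43e+04 = 8.985e+04 rad/s.
Step 2 — Component impedances:
  Z1: Z = jωL = j·8.985e+04·0.0116 = 0 + j1042 Ω
  Z2: Z = 1/(jωC) = -j/(ω·C) = 0 - j0.0742 Ω
  Z3: Z = jωL = j·8.985e+04·0.05 = 0 + j4492 Ω
Step 3 — With the output port shorted to ground, the output series arm Z2 runs from the junction to ground; the shunt arm Z3 also runs from the junction to ground. They appear in parallel: Z3 || Z2 = 0 - j0.0742 Ω.
Step 4 — Series with input arm Z1: Z_in = Z1 + (Z3 || Z2) = 0 + j1042 Ω = 1042∠90.0° Ω.
Step 5 — Power factor: PF = cos(φ) = Re(Z)/|Z| = 0/1042 = 0.
Step 6 — Type: Im(Z) = 1042 ⇒ lagging (phase φ = 90.0°).

PF = 0 (lagging, φ = 90.0°)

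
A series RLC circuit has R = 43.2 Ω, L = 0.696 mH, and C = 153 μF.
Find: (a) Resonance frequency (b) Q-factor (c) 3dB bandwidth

Step 1 — Resonance: ω₀ = 1/√(LC) = 1/√(0.000696·0.000153) = 3064 rad/s.
Step 2 — f₀ = ω₀/(2π) = 487.7 Hz.
Step 3 — Series Q: Q = ω₀L/R = 3064·0.000696/43.2 = 0.04937.
Step 4 — Bandwidth: Δω = ω₀/Q = 6.207e+04 rad/s; BW = Δω/(2π) = 9879 Hz.

(a) f₀ = 487.7 Hz  (b) Q = 0.04937  (c) BW = 9879 Hz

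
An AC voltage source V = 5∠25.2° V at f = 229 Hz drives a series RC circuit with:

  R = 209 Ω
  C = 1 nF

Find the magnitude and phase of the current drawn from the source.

Step 1 — Angular frequency: ω = 2π·f = 2π·229 = 1439 rad/s.
Step 2 — Component impedances:
  R: Z = R = 209 Ω
  C: Z = 1/(jωC) = -j/(ω·C) = 0 - j6.95e+05 Ω
Step 3 — Series combination: Z_total = R + C = 209 - j6.95e+05 Ω = 6.95e+05∠-90.0° Ω.
Step 4 — Source phasor: V = 5∠25.2° V = 4.524 + j2.129 V.
Step 5 — Ohm's law: I = V / Z_total = (4.524 + j2.129) / (209 - j6.95e+05) = -3.061e-06 + j6.51e-06 A.
Step 6 — Convert to polar: |I| = 7.194e-06 A, ∠I = 115.2°.

I = 7.194e-06∠115.2° A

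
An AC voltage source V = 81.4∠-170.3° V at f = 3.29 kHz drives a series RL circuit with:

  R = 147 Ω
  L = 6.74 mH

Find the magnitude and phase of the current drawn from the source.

Step 1 — Angular frequency: ω = 2π·f = 2π·3290 = 2.067e+04 rad/s.
Step 2 — Component impedances:
  R: Z = R = 147 Ω
  L: Z = jωL = j·2.067e+04·0.00674 = 0 + j139.3 Ω
Step 3 — Series combination: Z_total = R + L = 147 + j139.3 Ω = 202.5∠43.5° Ω.
Step 4 — Source phasor: V = 81.4∠-170.3° V = -80.24 - j13.72 V.
Step 5 — Ohm's law: I = V / Z_total = (-80.24 - j13.72) / (147 + j139.3) = -0.3341 + j0.2234 A.
Step 6 — Convert to polar: |I| = 0.4019 A, ∠I = 146.2°.

I = 0.4019∠146.2° A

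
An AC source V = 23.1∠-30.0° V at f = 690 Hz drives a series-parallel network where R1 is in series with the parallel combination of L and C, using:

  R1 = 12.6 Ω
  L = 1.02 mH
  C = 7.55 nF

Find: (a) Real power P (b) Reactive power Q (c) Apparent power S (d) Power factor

Step 1 — Angular frequency: ω = 2π·f = 2π·690 = 4335 rad/s.
Step 2 — Component impedances:
  R1: Z = R = 12.6 Ω
  L: Z = jωL = j·4335·0.00102 = 0 + j4.422 Ω
  C: Z = 1/(jωC) = -j/(ω·C) = 0 - j3.055e+04 Ω
Step 3 — Parallel branch: L || C = 1/(1/L + 1/C) = 0 + j4.423 Ω.
Step 4 — Series with R1: Z_total = R1 + (L || C) = 12.6 + j4.423 Ω = 13.35∠19.3° Ω.
Step 5 — Source phasor: V = 23.1∠-30.0° V = 20.01 - j11.55 V.
Step 6 — Current: I = V / Z = 1.127 - j1.312 A = 1.73∠-49.3° A.
Step 7 — Complex power: S = V·I* = 37.7 + j13.23 VA.
Step 8 — Real power: P = Re(S) = 37.7 W.
Step 9 — Reactive power: Q = Im(S) = 13.23 VAR.
Step 10 — Apparent power: |S| = 39.96 VA.
Step 11 — Power factor: PF = P/|S| = 0.9436 (lagging).

(a) P = 37.7 W  (b) Q = 13.23 VAR  (c) S = 39.96 VA  (d) PF = 0.9436 (lagging)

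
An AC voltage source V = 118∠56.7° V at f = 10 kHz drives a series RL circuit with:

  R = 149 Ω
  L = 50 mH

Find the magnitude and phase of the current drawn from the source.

Step 1 — Angular frequency: ω = 2π·f = 2π·1e+04 = 6.283e+04 rad/s.
Step 2 — Component impedances:
  R: Z = R = 149 Ω
  L: Z = jωL = j·6.283e+04·0.05 = 0 + j3142 Ω
Step 3 — Series combination: Z_total = R + L = 149 + j3142 Ω = 3145∠87.3° Ω.
Step 4 — Source phasor: V = 118∠56.7° V = 64.78 + j98.63 V.
Step 5 — Ohm's law: I = V / Z_total = (64.78 + j98.63) / (149 + j3142) = 0.0323 - j0.01909 A.
Step 6 — Convert to polar: |I| = 0.03752 A, ∠I = -30.6°.

I = 0.03752∠-30.6° A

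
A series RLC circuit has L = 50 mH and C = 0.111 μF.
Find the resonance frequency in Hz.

Step 1 — Resonance condition Im(Z)=0 gives ω₀ = 1/√(LC).
Step 2 — ω₀ = 1/√(0.05·1.11e-07) = 1.342e+04 rad/s.
Step 3 — f₀ = ω₀/(2π) = 2136 Hz.

f₀ = 2136 Hz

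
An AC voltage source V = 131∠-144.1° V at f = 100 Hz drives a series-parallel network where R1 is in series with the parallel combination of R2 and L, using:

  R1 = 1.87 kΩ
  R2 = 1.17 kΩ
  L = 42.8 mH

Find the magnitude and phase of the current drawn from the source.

Step 1 — Angular frequency: ω = 2π·f = 2π·100 = 628.3 rad/s.
Step 2 — Component impedances:
  R1: Z = R = 1870 Ω
  R2: Z = R = 1170 Ω
  L: Z = jωL = j·628.3·0.0428 = 0 + j26.89 Ω
Step 3 — Parallel branch: R2 || L = 1/(1/R2 + 1/L) = 0.6178 + j26.88 Ω.
Step 4 — Series with R1: Z_total = R1 + (R2 || L) = 1871 + j26.88 Ω = 1871∠0.8° Ω.
Step 5 — Source phasor: V = 131∠-144.1° V = -106.1 - j76.81 V.
Step 6 — Ohm's law: I = V / Z_total = (-106.1 - j76.81) / (1871 + j26.88) = -0.05731 - j0.04024 A.
Step 7 — Convert to polar: |I| = 0.07002 A, ∠I = -144.9°.

I = 0.07002∠-144.9° A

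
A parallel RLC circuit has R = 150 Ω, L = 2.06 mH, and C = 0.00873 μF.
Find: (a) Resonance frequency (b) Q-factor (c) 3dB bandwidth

Step 1 — Resonance: ω₀ = 1/√(LC) = 1/√(0.00206·8.73e-09) = 2.358e+05 rad/s.
Step 2 — f₀ = ω₀/(2π) = 3.753e+04 Hz.
Step 3 — Parallel Q: Q = R/(ω₀L) = 150/(2.358e+05·0.00206) = 0.3088.
Step 4 — Bandwidth: Δω = ω₀/Q = 7.637e+05 rad/s; BW = Δω/(2π) = 1.215e+05 Hz.

(a) f₀ = 3.753e+04 Hz  (b) Q = 0.3088  (c) BW = 1.215e+05 Hz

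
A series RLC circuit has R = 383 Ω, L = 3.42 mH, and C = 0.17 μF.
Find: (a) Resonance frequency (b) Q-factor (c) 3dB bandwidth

Step 1 — Resonance: ω₀ = 1/√(LC) = 1/√(0.00342·1.7e-07) = 4.147e+04 rad/s.
Step 2 — f₀ = ω₀/(2π) = 6601 Hz.
Step 3 — Series Q: Q = ω₀L/R = 4.147e+04·0.00342/383 = 0.3703.
Step 4 — Bandwidth: Δω = ω₀/Q = 1.12e+05 rad/s; BW = Δω/(2π) = 1.782e+04 Hz.

(a) f₀ = 6601 Hz  (b) Q = 0.3703  (c) BW = 1.782e+04 Hz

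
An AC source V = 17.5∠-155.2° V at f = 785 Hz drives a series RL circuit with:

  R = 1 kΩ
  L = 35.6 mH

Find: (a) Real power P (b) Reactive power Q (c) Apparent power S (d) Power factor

Step 1 — Angular frequency: ω = 2π·f = 2π·785 = 4932 rad/s.
Step 2 — Component impedances:
  R: Z = R = 1000 Ω
  L: Z = jωL = j·4932·0.0356 = 0 + j175.6 Ω
Step 3 — Series combination: Z_total = R + L = 1000 + j175.6 Ω = 1015∠10.0° Ω.
Step 4 — Source phasor: V = 17.5∠-155.2° V = -15.89 - j7.34 V.
Step 5 — Current: I = V / Z = -0.01666 - j0.004415 A = 0.01724∠-165.2° A.
Step 6 — Complex power: S = V·I* = 0.2971 + j0.05217 VA.
Step 7 — Real power: P = Re(S) = 0.2971 W.
Step 8 — Reactive power: Q = Im(S) = 0.05217 VAR.
Step 9 — Apparent power: |S| = 0.3016 VA.
Step 10 — Power factor: PF = P/|S| = 0.9849 (lagging).

(a) P = 0.2971 W  (b) Q = 0.05217 VAR  (c) S = 0.3016 VA  (d) PF = 0.9849 (lagging)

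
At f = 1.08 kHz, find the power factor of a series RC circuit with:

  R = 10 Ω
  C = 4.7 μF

Step 1 — Angular frequency: ω = 2π·f = 2π·1080 = 6786 rad/s.
Step 2 — Component impedances:
  R: Z = R = 10 Ω
  C: Z = 1/(jωC) = -j/(ω·C) = 0 - j31.35 Ω
Step 3 — Series combination: Z_total = R + C = 10 - j31.35 Ω = 32.91∠-72.3° Ω.
Step 4 — Power factor: PF = cos(φ) = Re(Z)/|Z| = 10/32.91 = 0.3039.
Step 5 — Type: Im(Z) = -31.35 ⇒ leading (phase φ = -72.3°).

PF = 0.3039 (leading, φ = -72.3°)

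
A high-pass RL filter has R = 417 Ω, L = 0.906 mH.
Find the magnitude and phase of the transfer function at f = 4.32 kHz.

Step 1 — Angular frequency: ω = 2π·4320 = 2.714e+04 rad/s.
Step 2 — Transfer function: H(jω) = jωL/(R + jωL).
Step 3 — Numerator jωL = j·24.59; denominator R + jωL = 417 + j24.59.
Step 4 — H = 0.003466 + j0.05877.
Step 5 — Magnitude: |H| = 0.05887 (-24.6 dB); phase: φ = 86.6°.

|H| = 0.05887 (-24.6 dB), φ = 86.6°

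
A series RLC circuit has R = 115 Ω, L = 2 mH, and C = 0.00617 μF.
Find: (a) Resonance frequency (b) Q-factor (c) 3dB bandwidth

Step 1 — Resonance condition Im(Z)=0 gives ω₀ = 1/√(LC).
Step 2 — ω₀ = 1/√(0.002·6.17e-09) = 2.847e+05 rad/s.
Step 3 — f₀ = ω₀/(2π) = 4.531e+04 Hz.
Step 4 — Series Q: Q = ω₀L/R = 2.847e+05·0.002/115 = 4.951.
Step 5 — 3dB bandwidth: Δω = ω₀/Q = 5.75e+04 rad/s; BW = Δω/(2π) = 9151 Hz.

(a) f₀ = 4.531e+04 Hz  (b) Q = 4.951  (c) BW = 9151 Hz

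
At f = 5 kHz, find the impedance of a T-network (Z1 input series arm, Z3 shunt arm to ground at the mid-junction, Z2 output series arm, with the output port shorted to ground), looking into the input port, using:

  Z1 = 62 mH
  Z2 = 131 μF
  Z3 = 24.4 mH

Step 1 — Angular frequency: ω = 2π·f = 2π·5000 = 3.142e+04 rad/s.
Step 2 — Component impedances:
  Z1: Z = jωL = j·3.142e+04·0.062 = 0 + j1948 Ω
  Z2: Z = 1/(jωC) = -j/(ω·C) = 0 - j0.243 Ω
  Z3: Z = jωL = j·3.142e+04·0.0244 = 0 + j766.5 Ω
Step 3 — With the output port shorted to ground, the output series arm Z2 runs from the junction to ground; the shunt arm Z3 also runs from the junction to ground. They appear in parallel: Z3 || Z2 = 0 - j0.2431 Ω.
Step 4 — Series with input arm Z1: Z_in = Z1 + (Z3 || Z2) = 0 + j1948 Ω = 1948∠90.0° Ω.

Z = 0 + j1948 Ω = 1948∠90.0° Ω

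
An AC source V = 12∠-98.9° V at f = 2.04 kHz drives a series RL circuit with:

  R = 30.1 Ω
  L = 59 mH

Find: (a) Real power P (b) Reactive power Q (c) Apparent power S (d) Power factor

Step 1 — Angular frequency: ω = 2π·f = 2π·2040 = 1.282e+04 rad/s.
Step 2 — Component impedances:
  R: Z = R = 30.1 Ω
  L: Z = jωL = j·1.282e+04·0.059 = 0 + j756.2 Ω
Step 3 — Series combination: Z_total = R + L = 30.1 + j756.2 Ω = 756.8∠87.7° Ω.
Step 4 — Source phasor: V = 12∠-98.9° V = -1.857 - j11.86 V.
Step 5 — Current: I = V / Z = -0.01575 + j0.001828 A = 0.01586∠173.4° A.
Step 6 — Complex power: S = V·I* = 0.007567 + j0.1901 VA.
Step 7 — Real power: P = Re(S) = 0.007567 W.
Step 8 — Reactive power: Q = Im(S) = 0.1901 VAR.
Step 9 — Apparent power: |S| = 0.1903 VA.
Step 10 — Power factor: PF = P/|S| = 0.03977 (lagging).

(a) P = 0.007567 W  (b) Q = 0.1901 VAR  (c) S = 0.1903 VA  (d) PF = 0.03977 (lagging)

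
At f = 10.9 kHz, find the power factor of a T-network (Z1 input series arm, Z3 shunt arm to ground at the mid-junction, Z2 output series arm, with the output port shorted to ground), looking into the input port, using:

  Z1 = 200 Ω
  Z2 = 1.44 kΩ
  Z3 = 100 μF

Step 1 — Angular frequency: ω = 2π·f = 2π·1.09e+04 = 6.849e+04 rad/s.
Step 2 — Component impedances:
  Z1: Z = R = 200 Ω
  Z2: Z = R = 1440 Ω
  Z3: Z = 1/(jωC) = -j/(ω·C) = 0 - j0.146 Ω
Step 3 — With the output port shorted to ground, the output series arm Z2 runs from the junction to ground; the shunt arm Z3 also runs from the junction to ground. They appear in parallel: Z3 || Z2 = 1.481e-05 - j0.146 Ω.
Step 4 — Series with input arm Z1: Z_in = Z1 + (Z3 || Z2) = 200 - j0.146 Ω = 200∠-0.0° Ω.
Step 5 — Power factor: PF = cos(φ) = Re(Z)/|Z| = 200/200 = 1.
Step 6 — Type: Im(Z) = -0.146 ⇒ leading (phase φ = -0.0°).

PF = 1 (leading, φ = -0.0°)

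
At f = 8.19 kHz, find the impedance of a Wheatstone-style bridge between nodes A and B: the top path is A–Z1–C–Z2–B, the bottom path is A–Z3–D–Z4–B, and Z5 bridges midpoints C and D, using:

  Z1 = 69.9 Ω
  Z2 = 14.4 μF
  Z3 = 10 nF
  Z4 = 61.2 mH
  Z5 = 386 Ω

Step 1 — Angular frequency: ω = 2π·f = 2π·8190 = 5.146e+04 rad/s.
Step 2 — Component impedances:
  Z1: Z = R = 69.9 Ω
  Z2: Z = 1/(jωC) = -j/(ω·C) = 0 - j1.35 Ω
  Z3: Z = 1/(jωC) = -j/(ω·C) = 0 - j1943 Ω
  Z4: Z = jωL = j·5.146e+04·0.0612 = 0 + j3149 Ω
  Z5: Z = R = 386 Ω
Step 3 — Bridge requires nodal analysis (the Z5 bridge couples midpoints C and D, so the two paths cannot be reduced to a simple series/parallel combination). Setting node B to ground and injecting 1 A at node A, the 3-node admittance system at A, C, D solves to V_A = Z_AB = 69.32 - j3.777 Ω = 69.43∠-3.1° Ω.

Z = 69.32 - j3.777 Ω = 69.43∠-3.1° Ω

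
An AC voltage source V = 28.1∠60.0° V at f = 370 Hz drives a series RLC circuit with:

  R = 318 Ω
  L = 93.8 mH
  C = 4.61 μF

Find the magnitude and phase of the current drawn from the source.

Step 1 — Angular frequency: ω = 2π·f = 2π·370 = 2325 rad/s.
Step 2 — Component impedances:
  R: Z = R = 318 Ω
  L: Z = jωL = j·2325·0.0938 = 0 + j218.1 Ω
  C: Z = 1/(jωC) = -j/(ω·C) = 0 - j93.31 Ω
Step 3 — Series combination: Z_total = R + L + C = 318 + j124.8 Ω = 341.6∠21.4° Ω.
Step 4 — Source phasor: V = 28.1∠60.0° V = 14.05 + j24.34 V.
Step 5 — Ohm's law: I = V / Z_total = (14.05 + j24.34) / (318 + j124.8) = 0.06431 + j0.0513 A.
Step 6 — Convert to polar: |I| = 0.08226 A, ∠I = 38.6°.

I = 0.08226∠38.6° A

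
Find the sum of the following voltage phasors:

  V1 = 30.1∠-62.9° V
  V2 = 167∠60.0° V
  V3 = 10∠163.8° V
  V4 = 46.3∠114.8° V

Step 1 — Convert each phasor to rectangular form:
  V1 = 30.1·(cos(-62.9°) + j·sin(-62.9°)) = 13.71 - j26.8 V
  V2 = 167·(cos(60.0°) + j·sin(60.0°)) = 83.5 + j144.6 V
  V3 = 10·(cos(163.8°) + j·sin(163.8°)) = -9.603 + j2.79 V
  V4 = 46.3·(cos(114.8°) + j·sin(114.8°)) = -19.42 + j42.03 V
Step 2 — Sum components: V_total = 68.19 + j162.7 V.
Step 3 — Convert to polar: |V_total| = 176.4 V, ∠V_total = 67.3°.

V_total = 176.4∠67.3° V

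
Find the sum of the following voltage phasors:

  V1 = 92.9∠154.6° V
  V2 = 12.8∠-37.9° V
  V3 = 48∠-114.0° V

Step 1 — Convert each phasor to rectangular form:
  V1 = 92.9·(cos(154.6°) + j·sin(154.6°)) = -83.92 + j39.85 V
  V2 = 12.8·(cos(-37.9°) + j·sin(-37.9°)) = 10.1 - j7.863 V
  V3 = 48·(cos(-114.0°) + j·sin(-114.0°)) = -19.52 - j43.85 V
Step 2 — Sum components: V_total = -93.34 - j11.86 V.
Step 3 — Convert to polar: |V_total| = 94.09 V, ∠V_total = -172.8°.

V_total = 94.09∠-172.8° V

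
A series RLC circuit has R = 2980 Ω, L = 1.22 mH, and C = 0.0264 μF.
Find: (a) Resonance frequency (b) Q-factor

Step 1 — Resonance condition Im(Z)=0 gives ω₀ = 1/√(LC).
Step 2 — ω₀ = 1/√(0.00122·2.64e-08) = 1.762e+05 rad/s.
Step 3 — f₀ = ω₀/(2π) = 2.804e+04 Hz.
Step 4 — Series Q: Q = ω₀L/R = 1.762e+05·0.00122/2980 = 0.07214.

(a) f₀ = 2.804e+04 Hz  (b) Q = 0.07214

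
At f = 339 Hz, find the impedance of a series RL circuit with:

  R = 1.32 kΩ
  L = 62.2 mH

Step 1 — Angular frequency: ω = 2π·f = 2π·339 = 2130 rad/s.
Step 2 — Component impedances:
  R: Z = R = 1320 Ω
  L: Z = jωL = j·2130·0.0622 = 0 + j132.5 Ω
Step 3 — Series combination: Z_total = R + L = 1320 + j132.5 Ω = 1327∠5.7° Ω.

Z = 1320 + j132.5 Ω = 1327∠5.7° Ω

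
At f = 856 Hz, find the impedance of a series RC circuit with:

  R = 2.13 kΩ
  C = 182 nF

Step 1 — Angular frequency: ω = 2π·f = 2π·856 = 5378 rad/s.
Step 2 — Component impedances:
  R: Z = R = 2130 Ω
  C: Z = 1/(jωC) = -j/(ω·C) = 0 - j1022 Ω
Step 3 — Series combination: Z_total = R + C = 2130 - j1022 Ω = 2362∠-25.6° Ω.

Z = 2130 - j1022 Ω = 2362∠-25.6° Ω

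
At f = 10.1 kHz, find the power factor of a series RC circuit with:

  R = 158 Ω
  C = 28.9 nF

Step 1 — Angular frequency: ω = 2π·f = 2π·1.01e+04 = 6.346e+04 rad/s.
Step 2 — Component impedances:
  R: Z = R = 158 Ω
  C: Z = 1/(jωC) = -j/(ω·C) = 0 - j545.3 Ω
Step 3 — Series combination: Z_total = R + C = 158 - j545.3 Ω = 567.7∠-73.8° Ω.
Step 4 — Power factor: PF = cos(φ) = Re(Z)/|Z| = 158/567.7 = 0.2783.
Step 5 — Type: Im(Z) = -545.3 ⇒ leading (phase φ = -73.8°).

PF = 0.2783 (leading, φ = -73.8°)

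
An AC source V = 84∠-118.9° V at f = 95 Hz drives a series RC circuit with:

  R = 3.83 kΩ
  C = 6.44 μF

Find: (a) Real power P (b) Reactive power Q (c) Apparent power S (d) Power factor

Step 1 — Angular frequency: ω = 2π·f = 2π·95 = 596.9 rad/s.
Step 2 — Component impedances:
  R: Z = R = 3830 Ω
  C: Z = 1/(jωC) = -j/(ω·C) = 0 - j260.1 Ω
Step 3 — Series combination: Z_total = R + C = 3830 - j260.1 Ω = 3839∠-3.9° Ω.
Step 4 — Source phasor: V = 84∠-118.9° V = -40.6 - j73.54 V.
Step 5 — Current: I = V / Z = -0.009253 - j0.01983 A = 0.02188∠-115.0° A.
Step 6 — Complex power: S = V·I* = 1.834 - j0.1246 VA.
Step 7 — Real power: P = Re(S) = 1.834 W.
Step 8 — Reactive power: Q = Im(S) = -0.1246 VAR.
Step 9 — Apparent power: |S| = 1.838 VA.
Step 10 — Power factor: PF = P/|S| = 0.9977 (leading).

(a) P = 1.834 W  (b) Q = -0.1246 VAR  (c) S = 1.838 VA  (d) PF = 0.9977 (leading)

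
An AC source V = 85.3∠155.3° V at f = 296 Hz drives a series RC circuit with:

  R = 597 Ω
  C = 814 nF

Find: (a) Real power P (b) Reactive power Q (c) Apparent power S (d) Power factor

Step 1 — Angular frequency: ω = 2π·f = 2π·296 = 1860 rad/s.
Step 2 — Component impedances:
  R: Z = R = 597 Ω
  C: Z = 1/(jωC) = -j/(ω·C) = 0 - j660.5 Ω
Step 3 — Series combination: Z_total = R + C = 597 - j660.5 Ω = 890.4∠-47.9° Ω.
Step 4 — Source phasor: V = 85.3∠155.3° V = -77.5 + j35.64 V.
Step 5 — Current: I = V / Z = -0.08806 - j0.03773 A = 0.0958∠-156.8° A.
Step 6 — Complex power: S = V·I* = 5.48 - j6.063 VA.
Step 7 — Real power: P = Re(S) = 5.48 W.
Step 8 — Reactive power: Q = Im(S) = -6.063 VAR.
Step 9 — Apparent power: |S| = 8.172 VA.
Step 10 — Power factor: PF = P/|S| = 0.6705 (leading).

(a) P = 5.48 W  (b) Q = -6.063 VAR  (c) S = 8.172 VA  (d) PF = 0.6705 (leading)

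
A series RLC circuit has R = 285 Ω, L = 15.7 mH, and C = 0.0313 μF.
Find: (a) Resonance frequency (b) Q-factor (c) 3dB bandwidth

Step 1 — Resonance condition Im(Z)=0 gives ω₀ = 1/√(LC).
Step 2 — ω₀ = 1/√(0.0157·3.13e-08) = 4.511e+04 rad/s.
Step 3 — f₀ = ω₀/(2π) = 7180 Hz.
Step 4 — Series Q: Q = ω₀L/R = 4.511e+04·0.0157/285 = 2.485.
Step 5 — 3dB bandwidth: Δω = ω₀/Q = 1.815e+04 rad/s; BW = Δω/(2π) = 2889 Hz.

(a) f₀ = 7180 Hz  (b) Q = 2.485  (c) BW = 2889 Hz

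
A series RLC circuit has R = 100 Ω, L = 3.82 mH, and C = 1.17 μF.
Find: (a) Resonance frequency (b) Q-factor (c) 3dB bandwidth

Step 1 — Resonance: ω₀ = 1/√(LC) = 1/√(0.00382·1.17e-06) = 1.496e+04 rad/s.
Step 2 — f₀ = ω₀/(2π) = 2381 Hz.
Step 3 — Series Q: Q = ω₀L/R = 1.496e+04·0.00382/100 = 0.5714.
Step 4 — Bandwidth: Δω = ω₀/Q = 2.618e+04 rad/s; BW = Δω/(2π) = 4166 Hz.

(a) f₀ = 2381 Hz  (b) Q = 0.5714  (c) BW = 4166 Hz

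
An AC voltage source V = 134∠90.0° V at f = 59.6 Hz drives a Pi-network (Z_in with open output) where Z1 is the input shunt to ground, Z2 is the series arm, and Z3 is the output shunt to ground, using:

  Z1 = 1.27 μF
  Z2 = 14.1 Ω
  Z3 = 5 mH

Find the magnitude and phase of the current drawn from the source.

Step 1 — Angular frequency: ω = 2π·f = 2π·59.6 = 374.5 rad/s.
Step 2 — Component impedances:
  Z1: Z = 1/(jωC) = -j/(ω·C) = 0 - j2103 Ω
  Z2: Z = R = 14.1 Ω
  Z3: Z = jωL = j·374.5·0.005 = 0 + j1.872 Ω
Step 3 — With open output, the series arm Z2 and the output shunt Z3 appear in series to ground: Z2 + Z3 = 14.1 + j1.872 Ω.
Step 4 — Parallel with input shunt Z1: Z_in = Z1 || (Z2 + Z3) = 14.12 + j1.779 Ω = 14.24∠7.2° Ω.
Step 5 — Source phasor: V = 134∠90.0° V = 0 + j134 V.
Step 6 — Ohm's law: I = V / Z_total = (0 + j134) / (14.12 + j1.779) = 1.176 + j9.339 A.
Step 7 — Convert to polar: |I| = 9.413 A, ∠I = 82.8°.

I = 9.413∠82.8° A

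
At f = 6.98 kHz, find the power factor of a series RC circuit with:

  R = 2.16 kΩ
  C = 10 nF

Step 1 — Angular frequency: ω = 2π·f = 2π·6980 = 4.386e+04 rad/s.
Step 2 — Component impedances:
  R: Z = R = 2160 Ω
  C: Z = 1/(jωC) = -j/(ω·C) = 0 - j2280 Ω
Step 3 — Series combination: Z_total = R + C = 2160 - j2280 Ω = 3141∠-46.6° Ω.
Step 4 — Power factor: PF = cos(φ) = Re(Z)/|Z| = 2160/3141 = 0.6877.
Step 5 — Type: Im(Z) = -2280 ⇒ leading (phase φ = -46.6°).

PF = 0.6877 (leading, φ = -46.6°)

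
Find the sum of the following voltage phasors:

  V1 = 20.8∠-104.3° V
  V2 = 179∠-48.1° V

Step 1 — Convert each phasor to rectangular form:
  V1 = 20.8·(cos(-104.3°) + j·sin(-104.3°)) = -5.138 - j20.16 V
  V2 = 179·(cos(-48.1°) + j·sin(-48.1°)) = 119.5 - j133.2 V
Step 2 — Sum components: V_total = 114.4 - j153.4 V.
Step 3 — Convert to polar: |V_total| = 191.4 V, ∠V_total = -53.3°.

V_total = 191.4∠-53.3° V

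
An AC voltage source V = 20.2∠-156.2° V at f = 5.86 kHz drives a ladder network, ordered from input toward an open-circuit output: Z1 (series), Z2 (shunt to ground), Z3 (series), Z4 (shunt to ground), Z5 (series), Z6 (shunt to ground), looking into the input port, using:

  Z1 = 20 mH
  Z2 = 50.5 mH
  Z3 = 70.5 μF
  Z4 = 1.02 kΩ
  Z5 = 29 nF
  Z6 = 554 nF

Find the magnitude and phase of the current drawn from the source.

Step 1 — Angular frequency: ω = 2π·f = 2π·5860 = 3.682e+04 rad/s.
Step 2 — Component impedances:
  Z1: Z = jωL = j·3.682e+04·0.02 = 0 + j736.4 Ω
  Z2: Z = jωL = j·3.682e+04·0.0505 = 0 + j1859 Ω
  Z3: Z = 1/(jωC) = -j/(ω·C) = 0 - j0.3852 Ω
  Z4: Z = R = 1020 Ω
  Z5: Z = 1/(jωC) = -j/(ω·C) = 0 - j936.5 Ω
  Z6: Z = 1/(jωC) = -j/(ω·C) = 0 - j49.02 Ω
Step 3 — Ladder network (open output): work backward from the far end, alternating series and parallel combinations. Z_in = 825.3 + j334.7 Ω = 890.6∠22.1° Ω.
Step 4 — Source phasor: V = 20.2∠-156.2° V = -18.48 - j8.152 V.
Step 5 — Ohm's law: I = V / Z_total = (-18.48 - j8.152) / (825.3 + j334.7) = -0.02267 - j0.0006826 A.
Step 6 — Convert to polar: |I| = 0.02268 A, ∠I = -178.3°.

I = 0.02268∠-178.3° A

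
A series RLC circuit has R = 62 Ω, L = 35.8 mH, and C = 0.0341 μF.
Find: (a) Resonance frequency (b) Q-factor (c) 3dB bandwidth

Step 1 — Resonance: ω₀ = 1/√(LC) = 1/√(0.0358·3.41e-08) = 2.862e+04 rad/s.
Step 2 — f₀ = ω₀/(2π) = 4555 Hz.
Step 3 — Series Q: Q = ω₀L/R = 2.862e+04·0.0358/62 = 16.53.
Step 4 — Bandwidth: Δω = ω₀/Q = 1732 rad/s; BW = Δω/(2π) = 275.6 Hz.

(a) f₀ = 4555 Hz  (b) Q = 16.53  (c) BW = 275.6 Hz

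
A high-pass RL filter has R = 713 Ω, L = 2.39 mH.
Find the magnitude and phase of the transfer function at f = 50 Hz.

Step 1 — Angular frequency: ω = 2π·50 = 314.2 rad/s.
Step 2 — Transfer function: H(jω) = jωL/(R + jωL).
Step 3 — Numerator jωL = j·0.7508; denominator R + jωL = 713 + j0.7508.
Step 4 — H = 1.109e-06 + j0.001053.
Step 5 — Magnitude: |H| = 0.001053 (-59.6 dB); phase: φ = 89.9°.

|H| = 0.001053 (-59.6 dB), φ = 89.9°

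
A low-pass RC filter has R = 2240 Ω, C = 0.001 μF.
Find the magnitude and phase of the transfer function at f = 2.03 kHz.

Step 1 — Angular frequency: ω = 2π·2030 = 1.275e+04 rad/s.
Step 2 — Transfer function: H(jω) = 1/(1 + jωRC).
Step 3 — Denominator: 1 + jωRC = 1 + j·1.275e+04·2240·1e-09 = 1 + j0.02857.
Step 4 — H = 0.9992 - j0.02855.
Step 5 — Magnitude: |H| = 0.9996 (-0.0 dB); phase: φ = -1.6°.

|H| = 0.9996 (-0.0 dB), φ = -1.6°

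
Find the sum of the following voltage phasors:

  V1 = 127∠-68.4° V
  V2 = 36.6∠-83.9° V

Step 1 — Convert each phasor to rectangular form:
  V1 = 127·(cos(-68.4°) + j·sin(-68.4°)) = 46.75 - j118.1 V
  V2 = 36.6·(cos(-83.9°) + j·sin(-83.9°)) = 3.889 - j36.39 V
Step 2 — Sum components: V_total = 50.64 - j154.5 V.
Step 3 — Convert to polar: |V_total| = 162.6 V, ∠V_total = -71.8°.

V_total = 162.6∠-71.8° V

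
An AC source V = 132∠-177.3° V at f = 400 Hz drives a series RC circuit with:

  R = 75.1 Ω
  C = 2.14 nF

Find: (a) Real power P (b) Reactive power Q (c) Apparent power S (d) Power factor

Step 1 — Angular frequency: ω = 2π·f = 2π·400 = 2513 rad/s.
Step 2 — Component impedances:
  R: Z = R = 75.1 Ω
  C: Z = 1/(jωC) = -j/(ω·C) = 0 - j1.859e+05 Ω
Step 3 — Series combination: Z_total = R + C = 75.1 - j1.859e+05 Ω = 1.859e+05∠-90.0° Ω.
Step 4 — Source phasor: V = 132∠-177.3° V = -131.9 - j6.218 V.
Step 5 — Current: I = V / Z = 3.316e-05 - j0.0007092 A = 0.0007099∠-87.3° A.
Step 6 — Complex power: S = V·I* = 3.785e-05 - j0.09371 VA.
Step 7 — Real power: P = Re(S) = 3.785e-05 W.
Step 8 — Reactive power: Q = Im(S) = -0.09371 VAR.
Step 9 — Apparent power: |S| = 0.09371 VA.
Step 10 — Power factor: PF = P/|S| = 0.0004039 (leading).

(a) P = 3.785e-05 W  (b) Q = -0.09371 VAR  (c) S = 0.09371 VA  (d) PF = 0.0004039 (leading)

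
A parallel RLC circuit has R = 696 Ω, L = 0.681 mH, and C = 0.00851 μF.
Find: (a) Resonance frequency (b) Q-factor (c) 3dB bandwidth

Step 1 — Resonance: ω₀ = 1/√(LC) = 1/√(0.000681·8.51e-09) = 4.154e+05 rad/s.
Step 2 — f₀ = ω₀/(2π) = 6.611e+04 Hz.
Step 3 — Parallel Q: Q = R/(ω₀L) = 696/(4.154e+05·0.000681) = 2.46.
Step 4 — Bandwidth: Δω = ω₀/Q = 1.688e+05 rad/s; BW = Δω/(2π) = 2.687e+04 Hz.

(a) f₀ = 6.611e+04 Hz  (b) Q = 2.46  (c) BW = 2.687e+04 Hz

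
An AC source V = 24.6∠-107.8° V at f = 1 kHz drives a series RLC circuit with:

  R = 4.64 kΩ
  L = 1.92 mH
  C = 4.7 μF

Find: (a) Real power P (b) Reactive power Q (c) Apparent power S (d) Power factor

Step 1 — Angular frequency: ω = 2π·f = 2π·1000 = 6283 rad/s.
Step 2 — Component impedances:
  R: Z = R = 4640 Ω
  L: Z = jωL = j·6283·0.00192 = 0 + j12.06 Ω
  C: Z = 1/(jωC) = -j/(ω·C) = 0 - j33.86 Ω
Step 3 — Series combination: Z_total = R + L + C = 4640 - j21.8 Ω = 4640∠-0.3° Ω.
Step 4 — Source phasor: V = 24.6∠-107.8° V = -7.52 - j23.42 V.
Step 5 — Current: I = V / Z = -0.001597 - j0.005055 A = 0.005302∠-107.5° A.
Step 6 — Complex power: S = V·I* = 0.1304 - j0.0006127 VA.
Step 7 — Real power: P = Re(S) = 0.1304 W.
Step 8 — Reactive power: Q = Im(S) = -0.0006127 VAR.
Step 9 — Apparent power: |S| = 0.1304 VA.
Step 10 — Power factor: PF = P/|S| = 1 (leading).

(a) P = 0.1304 W  (b) Q = -0.0006127 VAR  (c) S = 0.1304 VA  (d) PF = 1 (leading)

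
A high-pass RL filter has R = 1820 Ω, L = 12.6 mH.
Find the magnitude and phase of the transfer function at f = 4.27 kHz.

Step 1 — Angular frequency: ω = 2π·4270 = 2.683e+04 rad/s.
Step 2 — Transfer function: H(jω) = jωL/(R + jωL).
Step 3 — Numerator jωL = j·338; denominator R + jωL = 1820 + j338.
Step 4 — H = 0.03335 + j0.1795.
Step 5 — Magnitude: |H| = 0.1826 (-14.8 dB); phase: φ = 79.5°.

|H| = 0.1826 (-14.8 dB), φ = 79.5°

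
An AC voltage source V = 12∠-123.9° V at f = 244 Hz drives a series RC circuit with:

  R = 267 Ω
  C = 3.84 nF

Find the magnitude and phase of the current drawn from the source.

Step 1 — Angular frequency: ω = 2π·f = 2π·244 = 1533 rad/s.
Step 2 — Component impedances:
  R: Z = R = 267 Ω
  C: Z = 1/(jωC) = -j/(ω·C) = 0 - j1.699e+05 Ω
Step 3 — Series combination: Z_total = R + C = 267 - j1.699e+05 Ω = 1.699e+05∠-89.9° Ω.
Step 4 — Source phasor: V = 12∠-123.9° V = -6.693 - j9.96 V.
Step 5 — Ohm's law: I = V / Z_total = (-6.693 - j9.96) / (267 - j1.699e+05) = 5.857e-05 - j3.949e-05 A.
Step 6 — Convert to polar: |I| = 7.065e-05 A, ∠I = -34.0°.

I = 7.065e-05∠-34.0° A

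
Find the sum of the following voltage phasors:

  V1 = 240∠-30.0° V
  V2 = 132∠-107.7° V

Step 1 — Convert each phasor to rectangular form:
  V1 = 240·(cos(-30.0°) + j·sin(-30.0°)) = 207.8 - j120 V
  V2 = 132·(cos(-107.7°) + j·sin(-107.7°)) = -40.13 - j125.8 V
Step 2 — Sum components: V_total = 167.7 - j245.8 V.
Step 3 — Convert to polar: |V_total| = 297.5 V, ∠V_total = -55.7°.

V_total = 297.5∠-55.7° V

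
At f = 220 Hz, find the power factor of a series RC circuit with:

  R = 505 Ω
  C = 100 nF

Step 1 — Angular frequency: ω = 2π·f = 2π·220 = 1382 rad/s.
Step 2 — Component impedances:
  R: Z = R = 505 Ω
  C: Z = 1/(jωC) = -j/(ω·C) = 0 - j7234 Ω
Step 3 — Series combination: Z_total = R + C = 505 - j7234 Ω = 7252∠-86.0° Ω.
Step 4 — Power factor: PF = cos(φ) = Re(Z)/|Z| = 505/7252 = 0.06964.
Step 5 — Type: Im(Z) = -7234 ⇒ leading (phase φ = -86.0°).

PF = 0.06964 (leading, φ = -86.0°)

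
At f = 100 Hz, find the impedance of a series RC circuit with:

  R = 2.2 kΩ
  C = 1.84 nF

Step 1 — Angular frequency: ω = 2π·f = 2π·100 = 628.3 rad/s.
Step 2 — Component impedances:
  R: Z = R = 2200 Ω
  C: Z = 1/(jωC) = -j/(ω·C) = 0 - j8.65e+05 Ω
Step 3 — Series combination: Z_total = R + C = 2200 - j8.65e+05 Ω = 8.65e+05∠-89.9° Ω.

Z = 2200 - j8.65e+05 Ω = 8.65e+05∠-89.9° Ω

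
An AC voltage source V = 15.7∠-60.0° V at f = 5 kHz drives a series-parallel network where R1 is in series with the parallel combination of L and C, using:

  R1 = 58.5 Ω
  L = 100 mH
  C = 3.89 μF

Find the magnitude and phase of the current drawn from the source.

Step 1 — Angular frequency: ω = 2π·f = 2π·5000 = 3.142e+04 rad/s.
Step 2 — Component impedances:
  R1: Z = R = 58.5 Ω
  L: Z = jωL = j·3.142e+04·0.1 = 0 + j3142 Ω
  C: Z = 1/(jωC) = -j/(ω·C) = 0 - j8.183 Ω
Step 3 — Parallel branch: L || C = 1/(1/L + 1/C) = 0 - j8.204 Ω.
Step 4 — Series with R1: Z_total = R1 + (L || C) = 58.5 - j8.204 Ω = 59.07∠-8.0° Ω.
Step 5 — Source phasor: V = 15.7∠-60.0° V = 7.85 - j13.6 V.
Step 6 — Ohm's law: I = V / Z_total = (7.85 - j13.6) / (58.5 - j8.204) = 0.1636 - j0.2095 A.
Step 7 — Convert to polar: |I| = 0.2658 A, ∠I = -52.0°.

I = 0.2658∠-52.0° A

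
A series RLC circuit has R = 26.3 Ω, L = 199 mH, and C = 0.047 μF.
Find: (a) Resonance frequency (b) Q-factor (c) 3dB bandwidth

Step 1 — Resonance condition Im(Z)=0 gives ω₀ = 1/√(LC).
Step 2 — ω₀ = 1/√(0.199·4.7e-08) = 1.034e+04 rad/s.
Step 3 — f₀ = ω₀/(2π) = 1646 Hz.
Step 4 — Series Q: Q = ω₀L/R = 1.034e+04·0.199/26.3 = 78.24.
Step 5 — 3dB bandwidth: Δω = ω₀/Q = 132.2 rad/s; BW = Δω/(2π) = 21.03 Hz.

(a) f₀ = 1646 Hz  (b) Q = 78.24  (c) BW = 21.03 Hz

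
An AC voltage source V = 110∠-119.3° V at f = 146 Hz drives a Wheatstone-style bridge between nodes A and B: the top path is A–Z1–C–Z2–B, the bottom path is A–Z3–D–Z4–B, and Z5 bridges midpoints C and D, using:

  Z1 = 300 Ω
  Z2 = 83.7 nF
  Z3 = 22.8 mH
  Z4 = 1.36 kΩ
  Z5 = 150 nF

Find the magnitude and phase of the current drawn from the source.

Step 1 — Angular frequency: ω = 2π·f = 2π·146 = 917.3 rad/s.
Step 2 — Component impedances:
  Z1: Z = R = 300 Ω
  Z2: Z = 1/(jωC) = -j/(ω·C) = 0 - j1.302e+04 Ω
  Z3: Z = jωL = j·917.3·0.0228 = 0 + j20.92 Ω
  Z4: Z = R = 1360 Ω
  Z5: Z = 1/(jωC) = -j/(ω·C) = 0 - j7267 Ω
Step 3 — Bridge requires nodal analysis (the Z5 bridge couples midpoints C and D, so the two paths cannot be reduced to a simple series/parallel combination). Setting node B to ground and injecting 1 A at node A, the 3-node admittance system at A, C, D solves to V_A = Z_AB = 1346 - j119.5 Ω = 1352∠-5.1° Ω.
Step 4 — Source phasor: V = 110∠-119.3° V = -53.83 - j95.93 V.
Step 5 — Ohm's law: I = V / Z_total = (-53.83 - j95.93) / (1346 - j119.5) = -0.03339 - j0.07421 A.
Step 6 — Convert to polar: |I| = 0.08138 A, ∠I = -114.2°.

I = 0.08138∠-114.2° A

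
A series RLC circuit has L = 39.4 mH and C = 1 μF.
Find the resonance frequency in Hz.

Step 1 — Resonance condition Im(Z)=0 gives ω₀ = 1/√(LC).
Step 2 — ω₀ = 1/√(0.0394·1e-06) = 5038 rad/s.
Step 3 — f₀ = ω₀/(2π) = 801.8 Hz.

f₀ = 801.8 Hz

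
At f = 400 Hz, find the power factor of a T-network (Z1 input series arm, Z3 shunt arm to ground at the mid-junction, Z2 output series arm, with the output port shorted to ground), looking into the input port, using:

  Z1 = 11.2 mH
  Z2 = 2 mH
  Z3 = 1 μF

Step 1 — Angular frequency: ω = 2π·f = 2π·400 = 2513 rad/s.
Step 2 — Component impedances:
  Z1: Z = jωL = j·2513·0.0112 = 0 + j28.15 Ω
  Z2: Z = jωL = j·2513·0.002 = 0 + j5.027 Ω
  Z3: Z = 1/(jωC) = -j/(ω·C) = 0 - j397.9 Ω
Step 3 — With the output port shorted to ground, the output series arm Z2 runs from the junction to ground; the shunt arm Z3 also runs from the junction to ground. They appear in parallel: Z3 || Z2 = 0 + j5.091 Ω.
Step 4 — Series with input arm Z1: Z_in = Z1 + (Z3 || Z2) = 0 + j33.24 Ω = 33.24∠90.0° Ω.
Step 5 — Power factor: PF = cos(φ) = Re(Z)/|Z| = 0/33.24 = 0.
Step 6 — Type: Im(Z) = 33.24 ⇒ lagging (phase φ = 90.0°).

PF = 0 (lagging, φ = 90.0°)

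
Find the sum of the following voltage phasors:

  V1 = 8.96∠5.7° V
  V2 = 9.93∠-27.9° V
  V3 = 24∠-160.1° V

Step 1 — Convert each phasor to rectangular form:
  V1 = 8.96·(cos(5.7°) + j·sin(5.7°)) = 8.916 + j0.8899 V
  V2 = 9.93·(cos(-27.9°) + j·sin(-27.9°)) = 8.776 - j4.647 V
  V3 = 24·(cos(-160.1°) + j·sin(-160.1°)) = -22.57 - j8.169 V
Step 2 — Sum components: V_total = -4.875 - j11.93 V.
Step 3 — Convert to polar: |V_total| = 12.88 V, ∠V_total = -112.2°.

V_total = 12.88∠-112.2° V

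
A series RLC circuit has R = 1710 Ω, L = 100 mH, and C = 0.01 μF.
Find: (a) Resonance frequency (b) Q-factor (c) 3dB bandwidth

Step 1 — Resonance: ω₀ = 1/√(LC) = 1/√(0.1·1e-08) = 3.162e+04 rad/s.
Step 2 — f₀ = ω₀/(2π) = 5033 Hz.
Step 3 — Series Q: Q = ω₀L/R = 3.162e+04·0.1/1710 = 1.849.
Step 4 — Bandwidth: Δω = ω₀/Q = 1.71e+04 rad/s; BW = Δω/(2π) = 2722 Hz.

(a) f₀ = 5033 Hz  (b) Q = 1.849  (c) BW = 2722 Hz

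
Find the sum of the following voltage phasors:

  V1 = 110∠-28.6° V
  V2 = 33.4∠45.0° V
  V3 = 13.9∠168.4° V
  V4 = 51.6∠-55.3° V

Step 1 — Convert each phasor to rectangular form:
  V1 = 110·(cos(-28.6°) + j·sin(-28.6°)) = 96.58 - j52.66 V
  V2 = 33.4·(cos(45.0°) + j·sin(45.0°)) = 23.62 + j23.62 V
  V3 = 13.9·(cos(168.4°) + j·sin(168.4°)) = -13.62 + j2.795 V
  V4 = 51.6·(cos(-55.3°) + j·sin(-55.3°)) = 29.37 - j42.42 V
Step 2 — Sum components: V_total = 136 - j68.67 V.
Step 3 — Convert to polar: |V_total| = 152.3 V, ∠V_total = -26.8°.

V_total = 152.3∠-26.8° V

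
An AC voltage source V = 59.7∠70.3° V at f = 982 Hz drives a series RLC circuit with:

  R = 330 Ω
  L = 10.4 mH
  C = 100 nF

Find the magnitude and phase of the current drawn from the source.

Step 1 — Angular frequency: ω = 2π·f = 2π·982 = 6170 rad/s.
Step 2 — Component impedances:
  R: Z = R = 330 Ω
  L: Z = jωL = j·6170·0.0104 = 0 + j64.17 Ω
  C: Z = 1/(jωC) = -j/(ω·C) = 0 - j1621 Ω
Step 3 — Series combination: Z_total = R + L + C = 330 - j1557 Ω = 1591∠-78.0° Ω.
Step 4 — Source phasor: V = 59.7∠70.3° V = 20.12 + j56.21 V.
Step 5 — Ohm's law: I = V / Z_total = (20.12 + j56.21) / (330 - j1557) = -0.03193 + j0.0197 A.
Step 6 — Convert to polar: |I| = 0.03752 A, ∠I = 148.3°.

I = 0.03752∠148.3° A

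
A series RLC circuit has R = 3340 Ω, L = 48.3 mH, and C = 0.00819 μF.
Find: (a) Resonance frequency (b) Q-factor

Step 1 — Resonance condition Im(Z)=0 gives ω₀ = 1/√(LC).
Step 2 — ω₀ = 1/√(0.0483·8.19e-09) = 5.028e+04 rad/s.
Step 3 — f₀ = ω₀/(2π) = 8002 Hz.
Step 4 — Series Q: Q = ω₀L/R = 5.028e+04·0.0483/3340 = 0.7271.

(a) f₀ = 8002 Hz  (b) Q = 0.7271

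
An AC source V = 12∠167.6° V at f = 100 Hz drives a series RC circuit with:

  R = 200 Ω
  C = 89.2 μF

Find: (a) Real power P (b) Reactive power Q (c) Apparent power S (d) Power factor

Step 1 — Angular frequency: ω = 2π·f = 2π·100 = 628.3 rad/s.
Step 2 — Component impedances:
  R: Z = R = 200 Ω
  C: Z = 1/(jωC) = -j/(ω·C) = 0 - j17.84 Ω
Step 3 — Series combination: Z_total = R + C = 200 - j17.84 Ω = 200.8∠-5.1° Ω.
Step 4 — Source phasor: V = 12∠167.6° V = -11.72 + j2.577 V.
Step 5 — Current: I = V / Z = -0.05928 + j0.007596 A = 0.05976∠172.7° A.
Step 6 — Complex power: S = V·I* = 0.7143 - j0.06373 VA.
Step 7 — Real power: P = Re(S) = 0.7143 W.
Step 8 — Reactive power: Q = Im(S) = -0.06373 VAR.
Step 9 — Apparent power: |S| = 0.7172 VA.
Step 10 — Power factor: PF = P/|S| = 0.996 (leading).

(a) P = 0.7143 W  (b) Q = -0.06373 VAR  (c) S = 0.7172 VA  (d) PF = 0.996 (leading)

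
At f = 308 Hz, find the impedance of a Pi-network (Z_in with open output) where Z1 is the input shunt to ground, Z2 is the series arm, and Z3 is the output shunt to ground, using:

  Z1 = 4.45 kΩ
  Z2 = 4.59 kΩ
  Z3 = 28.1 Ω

Step 1 — Angular frequency: ω = 2π·f = 2π·308 = 1935 rad/s.
Step 2 — Component impedances:
  Z1: Z = R = 4450 Ω
  Z2: Z = R = 4590 Ω
  Z3: Z = R = 28.1 Ω
Step 3 — With open output, the series arm Z2 and the output shunt Z3 appear in series to ground: Z2 + Z3 = 4618 Ω.
Step 4 — Parallel with input shunt Z1: Z_in = Z1 || (Z2 + Z3) = 2266 Ω = 2266∠0.0° Ω.

Z = 2266 Ω = 2266∠0.0° Ω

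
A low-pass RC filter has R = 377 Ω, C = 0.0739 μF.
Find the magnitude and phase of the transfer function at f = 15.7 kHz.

Step 1 — Angular frequency: ω = 2π·1.57e+04 = 9.865e+04 rad/s.
Step 2 — Transfer function: H(jω) = 1/(1 + jωRC).
Step 3 — Denominator: 1 + jωRC = 1 + j·9.865e+04·377·7.39e-08 = 1 + j2.748.
Step 4 — H = 0.1169 - j0.3213.
Step 5 — Magnitude: |H| = 0.3419 (-9.3 dB); phase: φ = -70.0°.

|H| = 0.3419 (-9.3 dB), φ = -70.0°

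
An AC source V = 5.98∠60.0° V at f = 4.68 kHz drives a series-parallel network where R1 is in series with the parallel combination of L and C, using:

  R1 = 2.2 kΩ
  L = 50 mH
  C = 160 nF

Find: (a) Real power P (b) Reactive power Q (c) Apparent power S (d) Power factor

Step 1 — Angular frequency: ω = 2π·f = 2π·4680 = 2.941e+04 rad/s.
Step 2 — Component impedances:
  R1: Z = R = 2200 Ω
  L: Z = jωL = j·2.941e+04·0.05 = 0 + j1470 Ω
  C: Z = 1/(jωC) = -j/(ω·C) = 0 - j212.5 Ω
Step 3 — Parallel branch: L || C = 1/(1/L + 1/C) = 0 - j248.5 Ω.
Step 4 — Series with R1: Z_total = R1 + (L || C) = 2200 - j248.5 Ω = 2214∠-6.4° Ω.
Step 5 — Source phasor: V = 5.98∠60.0° V = 2.99 + j5.179 V.
Step 6 — Current: I = V / Z = 0.001079 + j0.002476 A = 0.002701∠66.4° A.
Step 7 — Complex power: S = V·I* = 0.01605 - j0.001813 VA.
Step 8 — Real power: P = Re(S) = 0.01605 W.
Step 9 — Reactive power: Q = Im(S) = -0.001813 VAR.
Step 10 — Apparent power: |S| = 0.01615 VA.
Step 11 — Power factor: PF = P/|S| = 0.9937 (leading).

(a) P = 0.01605 W  (b) Q = -0.001813 VAR  (c) S = 0.01615 VA  (d) PF = 0.9937 (leading)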